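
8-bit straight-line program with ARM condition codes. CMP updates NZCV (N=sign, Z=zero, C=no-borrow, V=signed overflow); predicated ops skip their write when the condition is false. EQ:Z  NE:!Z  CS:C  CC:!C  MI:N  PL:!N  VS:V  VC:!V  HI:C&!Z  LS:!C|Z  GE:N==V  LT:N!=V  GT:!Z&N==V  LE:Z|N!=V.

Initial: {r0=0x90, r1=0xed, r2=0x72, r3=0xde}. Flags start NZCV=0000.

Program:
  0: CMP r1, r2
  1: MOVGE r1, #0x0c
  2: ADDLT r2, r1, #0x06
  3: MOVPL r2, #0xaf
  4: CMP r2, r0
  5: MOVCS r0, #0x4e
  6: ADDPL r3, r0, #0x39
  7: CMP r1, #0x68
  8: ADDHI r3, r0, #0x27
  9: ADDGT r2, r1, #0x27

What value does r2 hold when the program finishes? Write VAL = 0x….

0: ✓ CMP  NZCV=0011
1: · MOVGE
2: ✓ ADDLT  r2←0xf3
3: ✓ MOVPL  r2←0xaf
4: ✓ CMP  NZCV=0010
5: ✓ MOVCS  r0←0x4e
6: ✓ ADDPL  r3←0x87
7: ✓ CMP  NZCV=1010
8: ✓ ADDHI  r3←0x75
9: · ADDGT

VAL = 0xaf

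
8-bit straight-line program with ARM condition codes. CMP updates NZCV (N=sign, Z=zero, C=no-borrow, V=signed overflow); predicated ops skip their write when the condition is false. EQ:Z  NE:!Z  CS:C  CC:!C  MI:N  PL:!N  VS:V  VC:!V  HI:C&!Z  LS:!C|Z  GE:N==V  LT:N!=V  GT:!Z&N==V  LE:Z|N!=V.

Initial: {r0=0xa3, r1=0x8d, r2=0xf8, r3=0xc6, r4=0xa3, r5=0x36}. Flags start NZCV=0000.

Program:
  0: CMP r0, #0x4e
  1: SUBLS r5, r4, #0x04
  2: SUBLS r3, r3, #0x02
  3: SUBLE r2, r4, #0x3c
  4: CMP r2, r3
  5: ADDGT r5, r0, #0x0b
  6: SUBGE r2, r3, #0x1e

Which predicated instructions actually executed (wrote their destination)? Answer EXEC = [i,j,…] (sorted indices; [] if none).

EXEC = [3,5,6]

[0] flags=0011 → (cmp)
[1] flags=0011 LS?F → skip
[2] flags=0011 LS?F → skip
[3] flags=0011 LE?T → r2=0x67
[4] flags=1001 → (cmp)
[5] flags=1001 GT?T → r5=0xae
[6] flags=1001 GE?T → r2=0xa8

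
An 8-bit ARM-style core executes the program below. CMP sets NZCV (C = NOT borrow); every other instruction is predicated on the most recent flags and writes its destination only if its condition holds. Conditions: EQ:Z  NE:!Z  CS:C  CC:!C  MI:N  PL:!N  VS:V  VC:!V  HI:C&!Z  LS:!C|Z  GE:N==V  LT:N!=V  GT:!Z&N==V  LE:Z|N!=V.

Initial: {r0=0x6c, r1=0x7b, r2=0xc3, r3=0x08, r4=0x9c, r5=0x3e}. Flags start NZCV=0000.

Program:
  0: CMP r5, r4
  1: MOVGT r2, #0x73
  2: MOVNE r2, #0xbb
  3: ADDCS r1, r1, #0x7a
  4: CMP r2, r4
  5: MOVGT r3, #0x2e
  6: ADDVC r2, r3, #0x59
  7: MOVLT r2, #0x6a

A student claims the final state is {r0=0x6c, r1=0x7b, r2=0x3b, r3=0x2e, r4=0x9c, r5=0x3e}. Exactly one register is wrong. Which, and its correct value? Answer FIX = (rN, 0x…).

FIX = (r2, 0x87)

[0] flags=1001 → (cmp)
[1] flags=1001 GT?T → r2=0x73
[2] flags=1001 NE?T → r2=0xbb
[3] flags=1001 CS?F → skip
[4] flags=0010 → (cmp)
[5] flags=0010 GT?T → r3=0x2e
[6] flags=0010 VC?T → r2=0x87
[7] flags=0010 LT?F → skip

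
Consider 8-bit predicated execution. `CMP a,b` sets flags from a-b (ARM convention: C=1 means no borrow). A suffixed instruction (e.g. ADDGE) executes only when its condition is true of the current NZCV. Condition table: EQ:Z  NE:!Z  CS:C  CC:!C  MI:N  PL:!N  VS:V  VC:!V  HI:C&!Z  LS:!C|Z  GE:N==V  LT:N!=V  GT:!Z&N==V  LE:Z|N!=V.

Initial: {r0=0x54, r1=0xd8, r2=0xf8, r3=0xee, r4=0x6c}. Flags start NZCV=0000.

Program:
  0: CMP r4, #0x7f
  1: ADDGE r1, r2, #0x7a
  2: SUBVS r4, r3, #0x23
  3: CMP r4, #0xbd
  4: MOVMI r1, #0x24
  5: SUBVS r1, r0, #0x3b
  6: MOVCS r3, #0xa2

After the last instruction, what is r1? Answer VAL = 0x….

VAL = 0x19

0: ✓ CMP  NZCV=1000
1: · ADDGE
2: · SUBVS
3: ✓ CMP  NZCV=1001
4: ✓ MOVMI  r1←0x24
5: ✓ SUBVS  r1←0x19
6: · MOVCS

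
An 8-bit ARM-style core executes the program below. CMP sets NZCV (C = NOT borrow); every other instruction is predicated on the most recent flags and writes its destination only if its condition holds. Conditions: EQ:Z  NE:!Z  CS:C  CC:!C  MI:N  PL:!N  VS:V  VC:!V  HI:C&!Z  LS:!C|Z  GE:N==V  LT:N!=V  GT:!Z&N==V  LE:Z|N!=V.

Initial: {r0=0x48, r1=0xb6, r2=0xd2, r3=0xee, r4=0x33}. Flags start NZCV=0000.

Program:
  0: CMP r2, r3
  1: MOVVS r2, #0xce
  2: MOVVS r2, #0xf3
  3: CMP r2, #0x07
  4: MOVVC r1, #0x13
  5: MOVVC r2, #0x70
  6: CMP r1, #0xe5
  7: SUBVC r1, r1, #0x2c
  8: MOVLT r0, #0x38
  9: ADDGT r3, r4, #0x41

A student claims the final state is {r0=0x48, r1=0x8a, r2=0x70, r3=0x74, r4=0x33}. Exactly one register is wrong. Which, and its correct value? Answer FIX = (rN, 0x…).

FIX = (r1, 0xe7)

0: ✓ CMP  NZCV=1000
1: · MOVVS
2: · MOVVS
3: ✓ CMP  NZCV=1010
4: ✓ MOVVC  r1←0x13
5: ✓ MOVVC  r2←0x70
6: ✓ CMP  NZCV=0000
7: ✓ SUBVC  r1←0xe7
8: · MOVLT
9: ✓ ADDGT  r3←0x74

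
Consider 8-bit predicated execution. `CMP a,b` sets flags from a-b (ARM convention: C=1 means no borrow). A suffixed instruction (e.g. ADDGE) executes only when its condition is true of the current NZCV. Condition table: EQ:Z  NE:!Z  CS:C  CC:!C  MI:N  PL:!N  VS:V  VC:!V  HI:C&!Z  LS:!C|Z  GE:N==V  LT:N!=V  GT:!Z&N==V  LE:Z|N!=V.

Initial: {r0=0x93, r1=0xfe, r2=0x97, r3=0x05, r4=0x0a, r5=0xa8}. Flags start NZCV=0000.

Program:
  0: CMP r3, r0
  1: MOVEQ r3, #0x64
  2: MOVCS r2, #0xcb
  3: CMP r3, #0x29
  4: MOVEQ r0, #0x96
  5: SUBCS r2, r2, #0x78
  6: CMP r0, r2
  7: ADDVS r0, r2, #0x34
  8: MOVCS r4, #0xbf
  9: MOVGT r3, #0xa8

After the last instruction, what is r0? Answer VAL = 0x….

[0] flags=0000 → (cmp)
[1] flags=0000 EQ?F → skip
[2] flags=0000 CS?F → skip
[3] flags=1000 → (cmp)
[4] flags=1000 EQ?F → skip
[5] flags=1000 CS?F → skip
[6] flags=1000 → (cmp)
[7] flags=1000 VS?F → skip
[8] flags=1000 CS?F → skip
[9] flags=1000 GT?F → skip

VAL = 0x93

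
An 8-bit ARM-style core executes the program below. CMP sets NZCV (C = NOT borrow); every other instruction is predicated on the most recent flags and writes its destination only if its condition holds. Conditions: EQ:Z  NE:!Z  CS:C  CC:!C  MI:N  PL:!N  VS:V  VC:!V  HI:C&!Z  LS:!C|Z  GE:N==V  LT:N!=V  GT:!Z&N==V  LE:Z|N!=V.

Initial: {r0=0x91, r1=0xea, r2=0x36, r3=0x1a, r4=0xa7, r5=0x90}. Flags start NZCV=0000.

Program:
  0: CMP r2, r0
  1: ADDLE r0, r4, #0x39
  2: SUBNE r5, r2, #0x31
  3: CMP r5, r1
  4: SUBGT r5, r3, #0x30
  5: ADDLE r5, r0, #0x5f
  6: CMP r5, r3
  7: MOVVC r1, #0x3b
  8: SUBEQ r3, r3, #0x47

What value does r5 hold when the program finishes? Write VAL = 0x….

VAL = 0xea

[0] flags=1001 → (cmp)
[1] flags=1001 LE?F → skip
[2] flags=1001 NE?T → r5=0x05
[3] flags=0000 → (cmp)
[4] flags=0000 GT?T → r5=0xea
[5] flags=0000 LE?F → skip
[6] flags=1010 → (cmp)
[7] flags=1010 VC?T → r1=0x3b
[8] flags=1010 EQ?F → skip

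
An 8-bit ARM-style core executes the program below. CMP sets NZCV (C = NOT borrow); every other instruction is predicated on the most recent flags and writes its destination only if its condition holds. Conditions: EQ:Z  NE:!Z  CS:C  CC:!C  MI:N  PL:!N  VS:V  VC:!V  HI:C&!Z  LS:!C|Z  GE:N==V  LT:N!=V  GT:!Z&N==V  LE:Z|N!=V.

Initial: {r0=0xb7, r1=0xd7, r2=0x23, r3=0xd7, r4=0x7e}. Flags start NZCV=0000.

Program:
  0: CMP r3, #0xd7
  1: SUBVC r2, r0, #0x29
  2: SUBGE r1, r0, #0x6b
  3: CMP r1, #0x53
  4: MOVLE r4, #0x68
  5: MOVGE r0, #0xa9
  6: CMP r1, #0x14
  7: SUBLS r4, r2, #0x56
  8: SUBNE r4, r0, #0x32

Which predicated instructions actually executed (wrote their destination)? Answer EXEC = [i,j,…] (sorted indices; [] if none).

EXEC = [1,2,4,8]

0: ✓ CMP  NZCV=0110
1: ✓ SUBVC  r2←0x8e
2: ✓ SUBGE  r1←0x4c
3: ✓ CMP  NZCV=1000
4: ✓ MOVLE  r4←0x68
5: · MOVGE
6: ✓ CMP  NZCV=0010
7: · SUBLS
8: ✓ SUBNE  r4←0x85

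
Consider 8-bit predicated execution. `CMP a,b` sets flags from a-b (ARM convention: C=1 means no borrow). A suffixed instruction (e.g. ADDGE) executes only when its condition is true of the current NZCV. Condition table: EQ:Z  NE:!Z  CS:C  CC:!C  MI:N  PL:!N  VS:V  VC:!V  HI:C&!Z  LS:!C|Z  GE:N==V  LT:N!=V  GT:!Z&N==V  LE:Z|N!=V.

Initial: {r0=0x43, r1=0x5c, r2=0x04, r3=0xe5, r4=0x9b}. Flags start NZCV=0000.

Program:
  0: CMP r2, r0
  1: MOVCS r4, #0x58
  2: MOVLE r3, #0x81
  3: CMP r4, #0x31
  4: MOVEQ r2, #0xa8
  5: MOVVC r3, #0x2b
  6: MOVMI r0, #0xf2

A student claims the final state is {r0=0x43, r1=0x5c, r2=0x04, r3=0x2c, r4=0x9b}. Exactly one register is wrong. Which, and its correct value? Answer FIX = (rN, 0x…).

[0] flags=1000 → (cmp)
[1] flags=1000 CS?F → skip
[2] flags=1000 LE?T → r3=0x81
[3] flags=0011 → (cmp)
[4] flags=0011 EQ?F → skip
[5] flags=0011 VC?F → skip
[6] flags=0011 MI?F → skip

FIX = (r3, 0x81)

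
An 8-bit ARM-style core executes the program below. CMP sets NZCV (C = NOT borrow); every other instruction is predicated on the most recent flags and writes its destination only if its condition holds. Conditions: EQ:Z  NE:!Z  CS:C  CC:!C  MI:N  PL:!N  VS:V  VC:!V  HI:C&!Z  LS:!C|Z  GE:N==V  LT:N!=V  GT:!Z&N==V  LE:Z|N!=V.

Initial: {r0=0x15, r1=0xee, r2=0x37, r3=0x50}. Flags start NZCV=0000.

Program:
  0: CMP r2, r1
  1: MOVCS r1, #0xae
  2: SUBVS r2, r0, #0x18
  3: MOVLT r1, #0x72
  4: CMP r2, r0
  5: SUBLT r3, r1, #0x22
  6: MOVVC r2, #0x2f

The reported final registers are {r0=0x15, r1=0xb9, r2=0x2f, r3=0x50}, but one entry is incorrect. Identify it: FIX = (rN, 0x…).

[0] flags=0000 → (cmp)
[1] flags=0000 CS?F → skip
[2] flags=0000 VS?F → skip
[3] flags=0000 LT?F → skip
[4] flags=0010 → (cmp)
[5] flags=0010 LT?F → skip
[6] flags=0010 VC?T → r2=0x2f

FIX = (r1, 0xee)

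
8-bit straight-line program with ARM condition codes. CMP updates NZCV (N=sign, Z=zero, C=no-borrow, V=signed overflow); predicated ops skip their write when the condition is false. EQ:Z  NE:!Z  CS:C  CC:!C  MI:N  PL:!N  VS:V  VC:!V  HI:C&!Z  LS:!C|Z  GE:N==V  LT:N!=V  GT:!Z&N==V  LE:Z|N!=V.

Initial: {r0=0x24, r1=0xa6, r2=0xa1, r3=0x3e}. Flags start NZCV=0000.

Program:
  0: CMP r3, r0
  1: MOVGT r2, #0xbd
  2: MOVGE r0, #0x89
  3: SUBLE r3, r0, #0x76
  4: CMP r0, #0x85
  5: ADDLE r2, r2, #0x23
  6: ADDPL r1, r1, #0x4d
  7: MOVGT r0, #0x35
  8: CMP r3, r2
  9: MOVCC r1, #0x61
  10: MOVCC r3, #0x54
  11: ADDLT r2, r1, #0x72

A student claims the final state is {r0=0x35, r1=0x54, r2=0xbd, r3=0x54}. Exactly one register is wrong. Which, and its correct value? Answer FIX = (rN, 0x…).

0: ✓ CMP  NZCV=0010
1: ✓ MOVGT  r2←0xbd
2: ✓ MOVGE  r0←0x89
3: · SUBLE
4: ✓ CMP  NZCV=0010
5: · ADDLE
6: ✓ ADDPL  r1←0xf3
7: ✓ MOVGT  r0←0x35
8: ✓ CMP  NZCV=1001
9: ✓ MOVCC  r1←0x61
10: ✓ MOVCC  r3←0x54
11: · ADDLT

FIX = (r1, 0x61)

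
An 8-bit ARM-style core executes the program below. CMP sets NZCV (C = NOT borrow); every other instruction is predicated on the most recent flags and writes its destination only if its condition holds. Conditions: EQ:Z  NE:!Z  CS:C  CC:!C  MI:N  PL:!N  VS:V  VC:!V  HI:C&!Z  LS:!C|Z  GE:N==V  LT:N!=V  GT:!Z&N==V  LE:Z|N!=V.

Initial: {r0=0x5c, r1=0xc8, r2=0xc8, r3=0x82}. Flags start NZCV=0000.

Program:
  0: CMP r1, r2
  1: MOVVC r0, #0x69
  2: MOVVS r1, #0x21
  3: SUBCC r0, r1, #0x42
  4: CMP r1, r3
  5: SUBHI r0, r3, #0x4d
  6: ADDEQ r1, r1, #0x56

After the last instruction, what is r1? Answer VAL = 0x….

0: ✓ CMP  NZCV=0110
1: ✓ MOVVC  r0←0x69
2: · MOVVS
3: · SUBCC
4: ✓ CMP  NZCV=0010
5: ✓ SUBHI  r0←0x35
6: · ADDEQ

VAL = 0xc8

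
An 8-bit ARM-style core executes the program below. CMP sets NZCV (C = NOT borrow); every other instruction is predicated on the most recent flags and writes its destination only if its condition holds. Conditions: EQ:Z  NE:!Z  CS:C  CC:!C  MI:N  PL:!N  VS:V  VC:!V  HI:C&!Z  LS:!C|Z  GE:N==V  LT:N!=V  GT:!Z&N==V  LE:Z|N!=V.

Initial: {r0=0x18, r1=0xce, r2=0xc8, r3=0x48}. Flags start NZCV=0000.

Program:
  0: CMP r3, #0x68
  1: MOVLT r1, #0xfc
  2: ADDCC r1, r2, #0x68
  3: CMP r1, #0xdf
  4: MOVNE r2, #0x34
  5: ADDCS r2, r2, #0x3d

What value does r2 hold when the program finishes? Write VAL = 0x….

0: ✓ CMP  NZCV=1000
1: ✓ MOVLT  r1←0xfc
2: ✓ ADDCC  r1←0x30
3: ✓ CMP  NZCV=0000
4: ✓ MOVNE  r2←0x34
5: · ADDCS

VAL = 0x34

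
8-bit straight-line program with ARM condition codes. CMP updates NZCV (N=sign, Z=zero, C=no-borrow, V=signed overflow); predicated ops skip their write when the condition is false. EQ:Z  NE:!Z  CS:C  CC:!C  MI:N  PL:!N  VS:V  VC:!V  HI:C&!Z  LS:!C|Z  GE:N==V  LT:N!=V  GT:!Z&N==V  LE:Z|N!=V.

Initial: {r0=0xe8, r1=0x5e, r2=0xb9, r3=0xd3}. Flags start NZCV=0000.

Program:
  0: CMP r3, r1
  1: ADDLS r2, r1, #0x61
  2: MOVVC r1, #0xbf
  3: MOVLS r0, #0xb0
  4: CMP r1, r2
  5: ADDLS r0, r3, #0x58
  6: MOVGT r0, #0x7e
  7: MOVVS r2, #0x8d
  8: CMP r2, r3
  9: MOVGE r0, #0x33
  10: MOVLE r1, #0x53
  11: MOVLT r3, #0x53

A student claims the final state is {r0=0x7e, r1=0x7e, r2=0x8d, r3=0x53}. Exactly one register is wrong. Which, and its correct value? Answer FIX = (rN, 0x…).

0: ✓ CMP  NZCV=0011
1: · ADDLS
2: · MOVVC
3: · MOVLS
4: ✓ CMP  NZCV=1001
5: ✓ ADDLS  r0←0x2b
6: ✓ MOVGT  r0←0x7e
7: ✓ MOVVS  r2←0x8d
8: ✓ CMP  NZCV=1000
9: · MOVGE
10: ✓ MOVLE  r1←0x53
11: ✓ MOVLT  r3←0x53

FIX = (r1, 0x53)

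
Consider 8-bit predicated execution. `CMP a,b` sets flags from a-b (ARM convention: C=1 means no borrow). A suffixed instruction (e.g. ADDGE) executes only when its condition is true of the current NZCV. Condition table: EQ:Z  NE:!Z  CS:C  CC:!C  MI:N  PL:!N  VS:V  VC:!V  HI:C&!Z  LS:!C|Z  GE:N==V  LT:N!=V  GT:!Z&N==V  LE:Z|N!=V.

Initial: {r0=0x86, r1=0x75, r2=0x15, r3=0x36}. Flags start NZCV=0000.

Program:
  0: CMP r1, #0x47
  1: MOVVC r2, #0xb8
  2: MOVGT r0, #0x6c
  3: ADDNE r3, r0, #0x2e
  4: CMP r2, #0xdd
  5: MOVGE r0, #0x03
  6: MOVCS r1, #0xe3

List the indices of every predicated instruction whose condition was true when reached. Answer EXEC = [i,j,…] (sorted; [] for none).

EXEC = [1,2,3]

0: ✓ CMP  NZCV=0010
1: ✓ MOVVC  r2←0xb8
2: ✓ MOVGT  r0←0x6c
3: ✓ ADDNE  r3←0x9a
4: ✓ CMP  NZCV=1000
5: · MOVGE
6: · MOVCS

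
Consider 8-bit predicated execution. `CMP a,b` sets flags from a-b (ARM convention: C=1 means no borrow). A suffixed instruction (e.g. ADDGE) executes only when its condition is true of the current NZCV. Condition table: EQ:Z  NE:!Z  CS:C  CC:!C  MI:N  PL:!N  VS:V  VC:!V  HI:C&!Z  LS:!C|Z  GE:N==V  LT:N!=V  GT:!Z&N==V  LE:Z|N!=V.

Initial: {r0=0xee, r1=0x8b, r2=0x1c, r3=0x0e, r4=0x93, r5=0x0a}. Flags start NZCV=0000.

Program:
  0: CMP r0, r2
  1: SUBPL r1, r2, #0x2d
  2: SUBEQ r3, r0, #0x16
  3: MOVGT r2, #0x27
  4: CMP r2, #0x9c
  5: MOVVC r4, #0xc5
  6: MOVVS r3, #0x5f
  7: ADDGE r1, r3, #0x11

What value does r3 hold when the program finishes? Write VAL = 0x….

VAL = 0x5f

[0] flags=1010 → (cmp)
[1] flags=1010 PL?F → skip
[2] flags=1010 EQ?F → skip
[3] flags=1010 GT?F → skip
[4] flags=1001 → (cmp)
[5] flags=1001 VC?F → skip
[6] flags=1001 VS?T → r3=0x5f
[7] flags=1001 GE?T → r1=0x70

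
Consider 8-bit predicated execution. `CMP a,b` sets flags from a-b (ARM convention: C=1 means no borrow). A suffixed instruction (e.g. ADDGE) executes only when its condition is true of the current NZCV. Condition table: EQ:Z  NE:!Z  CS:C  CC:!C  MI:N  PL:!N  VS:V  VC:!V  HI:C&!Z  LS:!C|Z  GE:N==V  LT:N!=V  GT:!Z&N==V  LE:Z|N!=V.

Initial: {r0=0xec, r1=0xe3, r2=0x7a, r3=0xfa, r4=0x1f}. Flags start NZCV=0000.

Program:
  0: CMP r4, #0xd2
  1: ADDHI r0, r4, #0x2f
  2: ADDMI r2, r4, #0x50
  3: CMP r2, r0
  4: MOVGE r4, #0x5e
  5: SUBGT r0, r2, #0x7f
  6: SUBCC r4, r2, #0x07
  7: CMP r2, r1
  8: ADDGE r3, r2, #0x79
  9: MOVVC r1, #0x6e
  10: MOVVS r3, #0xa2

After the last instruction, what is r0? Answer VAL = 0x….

[0] flags=0000 → (cmp)
[1] flags=0000 HI?F → skip
[2] flags=0000 MI?F → skip
[3] flags=1001 → (cmp)
[4] flags=1001 GE?T → r4=0x5e
[5] flags=1001 GT?T → r0=0xfb
[6] flags=1001 CC?T → r4=0x73
[7] flags=1001 → (cmp)
[8] flags=1001 GE?T → r3=0xf3
[9] flags=1001 VC?F → skip
[10] flags=1001 VS?T → r3=0xa2

VAL = 0xfb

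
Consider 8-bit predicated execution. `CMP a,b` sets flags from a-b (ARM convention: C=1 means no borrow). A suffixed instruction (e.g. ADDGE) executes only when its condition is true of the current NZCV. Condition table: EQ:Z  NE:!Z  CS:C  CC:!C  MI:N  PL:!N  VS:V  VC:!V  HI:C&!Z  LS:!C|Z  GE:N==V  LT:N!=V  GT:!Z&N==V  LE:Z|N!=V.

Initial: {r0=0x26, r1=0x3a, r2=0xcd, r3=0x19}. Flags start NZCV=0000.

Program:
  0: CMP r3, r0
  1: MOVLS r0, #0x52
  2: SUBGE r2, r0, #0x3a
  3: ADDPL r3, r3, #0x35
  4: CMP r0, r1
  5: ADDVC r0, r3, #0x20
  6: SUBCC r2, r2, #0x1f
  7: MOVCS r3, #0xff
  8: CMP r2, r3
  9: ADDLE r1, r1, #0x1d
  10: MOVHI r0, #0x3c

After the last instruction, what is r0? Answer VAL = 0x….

VAL = 0x39

[0] flags=1000 → (cmp)
[1] flags=1000 LS?T → r0=0x52
[2] flags=1000 GE?F → skip
[3] flags=1000 PL?F → skip
[4] flags=0010 → (cmp)
[5] flags=0010 VC?T → r0=0x39
[6] flags=0010 CC?F → skip
[7] flags=0010 CS?T → r3=0xff
[8] flags=1000 → (cmp)
[9] flags=1000 LE?T → r1=0x57
[10] flags=1000 HI?F → skip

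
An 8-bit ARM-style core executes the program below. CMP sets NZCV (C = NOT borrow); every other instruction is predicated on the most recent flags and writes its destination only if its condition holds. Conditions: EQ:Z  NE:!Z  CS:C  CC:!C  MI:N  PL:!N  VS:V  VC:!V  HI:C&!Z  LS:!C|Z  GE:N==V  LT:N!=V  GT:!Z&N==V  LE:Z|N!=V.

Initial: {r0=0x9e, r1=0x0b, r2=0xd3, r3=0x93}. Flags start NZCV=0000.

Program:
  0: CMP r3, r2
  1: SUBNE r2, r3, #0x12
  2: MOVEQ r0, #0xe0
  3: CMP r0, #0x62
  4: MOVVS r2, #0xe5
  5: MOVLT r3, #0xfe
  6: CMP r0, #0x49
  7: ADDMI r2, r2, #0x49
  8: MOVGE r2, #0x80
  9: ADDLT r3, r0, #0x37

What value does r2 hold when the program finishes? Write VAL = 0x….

0: ✓ CMP  NZCV=1000
1: ✓ SUBNE  r2←0x81
2: · MOVEQ
3: ✓ CMP  NZCV=0011
4: ✓ MOVVS  r2←0xe5
5: ✓ MOVLT  r3←0xfe
6: ✓ CMP  NZCV=0011
7: · ADDMI
8: · MOVGE
9: ✓ ADDLT  r3←0xd5

VAL = 0xe5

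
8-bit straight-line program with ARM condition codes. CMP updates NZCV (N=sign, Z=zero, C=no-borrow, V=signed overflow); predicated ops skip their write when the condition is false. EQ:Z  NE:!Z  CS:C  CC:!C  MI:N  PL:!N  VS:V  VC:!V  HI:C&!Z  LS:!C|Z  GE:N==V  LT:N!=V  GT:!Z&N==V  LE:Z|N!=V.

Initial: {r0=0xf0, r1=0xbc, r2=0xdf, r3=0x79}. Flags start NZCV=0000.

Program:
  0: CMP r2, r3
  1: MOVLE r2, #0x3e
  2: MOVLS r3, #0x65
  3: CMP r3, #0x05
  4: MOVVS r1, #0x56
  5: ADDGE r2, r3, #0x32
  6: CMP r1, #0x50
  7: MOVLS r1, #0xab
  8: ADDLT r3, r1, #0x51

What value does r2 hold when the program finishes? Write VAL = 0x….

VAL = 0xab

[0] flags=0011 → (cmp)
[1] flags=0011 LE?T → r2=0x3e
[2] flags=0011 LS?F → skip
[3] flags=0010 → (cmp)
[4] flags=0010 VS?F → skip
[5] flags=0010 GE?T → r2=0xab
[6] flags=0011 → (cmp)
[7] flags=0011 LS?F → skip
[8] flags=0011 LT?T → r3=0x0d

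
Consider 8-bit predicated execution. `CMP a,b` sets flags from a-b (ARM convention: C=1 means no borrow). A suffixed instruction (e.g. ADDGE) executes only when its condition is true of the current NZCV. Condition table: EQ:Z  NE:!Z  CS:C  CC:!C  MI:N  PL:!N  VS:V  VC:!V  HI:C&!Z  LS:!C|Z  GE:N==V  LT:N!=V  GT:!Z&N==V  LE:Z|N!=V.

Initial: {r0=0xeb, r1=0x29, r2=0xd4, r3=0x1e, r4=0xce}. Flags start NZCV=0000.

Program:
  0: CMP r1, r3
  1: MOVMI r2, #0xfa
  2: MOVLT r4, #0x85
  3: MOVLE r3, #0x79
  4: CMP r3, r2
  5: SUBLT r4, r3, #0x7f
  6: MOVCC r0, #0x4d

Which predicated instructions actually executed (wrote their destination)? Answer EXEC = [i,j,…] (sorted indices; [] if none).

EXEC = [6]

0: ✓ CMP  NZCV=0010
1: · MOVMI
2: · MOVLT
3: · MOVLE
4: ✓ CMP  NZCV=0000
5: · SUBLT
6: ✓ MOVCC  r0←0x4d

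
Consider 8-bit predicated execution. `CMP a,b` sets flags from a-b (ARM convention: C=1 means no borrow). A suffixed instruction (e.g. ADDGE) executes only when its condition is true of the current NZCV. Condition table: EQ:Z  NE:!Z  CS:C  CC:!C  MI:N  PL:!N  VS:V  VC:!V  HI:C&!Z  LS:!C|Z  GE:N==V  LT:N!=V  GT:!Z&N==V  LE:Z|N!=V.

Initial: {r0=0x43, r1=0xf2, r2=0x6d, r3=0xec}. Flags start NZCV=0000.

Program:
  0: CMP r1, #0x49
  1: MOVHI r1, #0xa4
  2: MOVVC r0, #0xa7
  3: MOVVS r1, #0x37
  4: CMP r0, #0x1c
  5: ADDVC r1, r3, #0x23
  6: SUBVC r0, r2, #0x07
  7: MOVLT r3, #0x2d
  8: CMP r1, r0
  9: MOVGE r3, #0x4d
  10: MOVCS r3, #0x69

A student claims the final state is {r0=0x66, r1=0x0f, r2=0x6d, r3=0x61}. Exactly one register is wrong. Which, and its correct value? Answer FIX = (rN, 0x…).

FIX = (r3, 0x2d)

[0] flags=1010 → (cmp)
[1] flags=1010 HI?T → r1=0xa4
[2] flags=1010 VC?T → r0=0xa7
[3] flags=1010 VS?F → skip
[4] flags=1010 → (cmp)
[5] flags=1010 VC?T → r1=0x0f
[6] flags=1010 VC?T → r0=0x66
[7] flags=1010 LT?T → r3=0x2d
[8] flags=1000 → (cmp)
[9] flags=1000 GE?F → skip
[10] flags=1000 CS?F → skip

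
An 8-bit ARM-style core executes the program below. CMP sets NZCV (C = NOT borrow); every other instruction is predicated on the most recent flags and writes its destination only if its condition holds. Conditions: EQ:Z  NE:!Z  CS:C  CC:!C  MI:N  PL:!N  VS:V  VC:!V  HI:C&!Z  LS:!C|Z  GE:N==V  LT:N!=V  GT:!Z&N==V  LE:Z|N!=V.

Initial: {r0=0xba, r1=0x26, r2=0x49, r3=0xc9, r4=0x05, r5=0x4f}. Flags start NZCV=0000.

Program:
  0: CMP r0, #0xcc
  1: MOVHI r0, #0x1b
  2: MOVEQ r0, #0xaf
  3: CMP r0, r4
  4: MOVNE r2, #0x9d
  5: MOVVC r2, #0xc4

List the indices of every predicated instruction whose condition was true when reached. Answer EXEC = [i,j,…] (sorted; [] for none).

[0] flags=1000 → (cmp)
[1] flags=1000 HI?F → skip
[2] flags=1000 EQ?F → skip
[3] flags=1010 → (cmp)
[4] flags=1010 NE?T → r2=0x9d
[5] flags=1010 VC?T → r2=0xc4

EXEC = [4,5]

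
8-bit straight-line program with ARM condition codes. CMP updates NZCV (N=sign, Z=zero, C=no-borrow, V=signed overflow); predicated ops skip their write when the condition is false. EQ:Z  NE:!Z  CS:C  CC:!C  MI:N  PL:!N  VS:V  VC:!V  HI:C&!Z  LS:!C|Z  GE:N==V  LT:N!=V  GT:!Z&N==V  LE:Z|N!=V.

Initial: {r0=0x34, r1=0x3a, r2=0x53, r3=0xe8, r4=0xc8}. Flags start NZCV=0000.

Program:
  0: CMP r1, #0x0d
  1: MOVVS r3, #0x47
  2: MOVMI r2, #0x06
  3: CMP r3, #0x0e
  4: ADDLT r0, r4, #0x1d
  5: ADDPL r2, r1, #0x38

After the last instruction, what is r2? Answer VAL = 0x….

VAL = 0x53

[0] flags=0010 → (cmp)
[1] flags=0010 VS?F → skip
[2] flags=0010 MI?F → skip
[3] flags=1010 → (cmp)
[4] flags=1010 LT?T → r0=0xe5
[5] flags=1010 PL?F → skip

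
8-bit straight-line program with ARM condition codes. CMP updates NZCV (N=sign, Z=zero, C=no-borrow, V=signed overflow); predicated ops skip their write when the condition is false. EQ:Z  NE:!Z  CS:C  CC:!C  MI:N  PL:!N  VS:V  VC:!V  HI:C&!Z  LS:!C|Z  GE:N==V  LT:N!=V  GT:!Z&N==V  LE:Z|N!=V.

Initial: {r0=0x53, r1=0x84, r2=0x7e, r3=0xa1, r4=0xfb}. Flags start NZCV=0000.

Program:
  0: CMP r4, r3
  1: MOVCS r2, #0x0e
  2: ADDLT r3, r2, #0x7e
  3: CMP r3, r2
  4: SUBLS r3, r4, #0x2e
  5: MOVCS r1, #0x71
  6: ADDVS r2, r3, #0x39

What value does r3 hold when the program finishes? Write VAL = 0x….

[0] flags=0010 → (cmp)
[1] flags=0010 CS?T → r2=0x0e
[2] flags=0010 LT?F → skip
[3] flags=1010 → (cmp)
[4] flags=1010 LS?F → skip
[5] flags=1010 CS?T → r1=0x71
[6] flags=1010 VS?F → skip

VAL = 0xa1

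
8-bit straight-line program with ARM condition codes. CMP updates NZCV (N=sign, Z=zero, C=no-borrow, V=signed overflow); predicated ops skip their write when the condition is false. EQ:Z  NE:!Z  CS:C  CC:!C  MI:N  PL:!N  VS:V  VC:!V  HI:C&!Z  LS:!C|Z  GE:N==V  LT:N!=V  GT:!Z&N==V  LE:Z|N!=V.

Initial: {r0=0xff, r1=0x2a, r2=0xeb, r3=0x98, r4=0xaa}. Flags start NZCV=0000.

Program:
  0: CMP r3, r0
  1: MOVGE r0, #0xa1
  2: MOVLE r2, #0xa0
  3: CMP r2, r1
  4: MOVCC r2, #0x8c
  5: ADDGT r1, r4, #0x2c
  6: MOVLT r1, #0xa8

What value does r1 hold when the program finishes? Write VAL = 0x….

VAL = 0xa8

0: ✓ CMP  NZCV=1000
1: · MOVGE
2: ✓ MOVLE  r2←0xa0
3: ✓ CMP  NZCV=0011
4: · MOVCC
5: · ADDGT
6: ✓ MOVLT  r1←0xa8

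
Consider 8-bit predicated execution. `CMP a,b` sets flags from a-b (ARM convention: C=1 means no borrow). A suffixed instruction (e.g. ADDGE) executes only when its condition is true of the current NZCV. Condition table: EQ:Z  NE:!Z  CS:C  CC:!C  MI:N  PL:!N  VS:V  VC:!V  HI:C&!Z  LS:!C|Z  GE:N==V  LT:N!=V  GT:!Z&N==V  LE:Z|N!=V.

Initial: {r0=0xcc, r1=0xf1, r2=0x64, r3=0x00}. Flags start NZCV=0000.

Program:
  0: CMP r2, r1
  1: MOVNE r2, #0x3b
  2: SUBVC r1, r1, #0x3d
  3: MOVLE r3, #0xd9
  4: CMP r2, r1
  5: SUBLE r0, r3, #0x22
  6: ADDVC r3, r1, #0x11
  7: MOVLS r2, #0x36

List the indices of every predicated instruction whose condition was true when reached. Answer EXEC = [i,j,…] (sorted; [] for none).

0: ✓ CMP  NZCV=0000
1: ✓ MOVNE  r2←0x3b
2: ✓ SUBVC  r1←0xb4
3: · MOVLE
4: ✓ CMP  NZCV=1001
5: · SUBLE
6: · ADDVC
7: ✓ MOVLS  r2←0x36

EXEC = [1,2,7]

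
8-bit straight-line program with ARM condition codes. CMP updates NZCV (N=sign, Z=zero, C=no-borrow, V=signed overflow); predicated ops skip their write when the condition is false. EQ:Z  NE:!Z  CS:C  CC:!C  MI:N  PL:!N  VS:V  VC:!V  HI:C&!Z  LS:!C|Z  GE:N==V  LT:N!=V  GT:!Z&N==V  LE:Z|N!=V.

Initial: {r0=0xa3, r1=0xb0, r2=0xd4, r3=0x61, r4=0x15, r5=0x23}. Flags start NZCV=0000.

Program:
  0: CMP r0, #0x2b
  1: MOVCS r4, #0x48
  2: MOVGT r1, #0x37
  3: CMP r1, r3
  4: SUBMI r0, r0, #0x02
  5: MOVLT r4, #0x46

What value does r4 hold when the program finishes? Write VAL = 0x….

[0] flags=0011 → (cmp)
[1] flags=0011 CS?T → r4=0x48
[2] flags=0011 GT?F → skip
[3] flags=0011 → (cmp)
[4] flags=0011 MI?F → skip
[5] flags=0011 LT?T → r4=0x46

VAL = 0x46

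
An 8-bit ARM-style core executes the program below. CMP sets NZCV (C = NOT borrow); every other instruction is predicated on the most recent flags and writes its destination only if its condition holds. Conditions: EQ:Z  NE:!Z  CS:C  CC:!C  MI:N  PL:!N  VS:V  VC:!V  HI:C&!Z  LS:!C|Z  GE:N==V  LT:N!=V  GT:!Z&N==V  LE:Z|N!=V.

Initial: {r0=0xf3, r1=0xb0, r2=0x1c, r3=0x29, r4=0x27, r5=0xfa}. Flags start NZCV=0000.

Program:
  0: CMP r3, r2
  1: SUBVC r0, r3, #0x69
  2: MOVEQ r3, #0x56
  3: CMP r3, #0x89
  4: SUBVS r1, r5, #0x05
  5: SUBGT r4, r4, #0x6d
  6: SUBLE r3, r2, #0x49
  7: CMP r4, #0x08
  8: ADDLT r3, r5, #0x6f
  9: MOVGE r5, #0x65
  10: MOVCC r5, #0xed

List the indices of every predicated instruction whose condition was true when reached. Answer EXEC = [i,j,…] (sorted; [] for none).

EXEC = [1,4,5,8]

[0] flags=0010 → (cmp)
[1] flags=0010 VC?T → r0=0xc0
[2] flags=0010 EQ?F → skip
[3] flags=1001 → (cmp)
[4] flags=1001 VS?T → r1=0xf5
[5] flags=1001 GT?T → r4=0xba
[6] flags=1001 LE?F → skip
[7] flags=1010 → (cmp)
[8] flags=1010 LT?T → r3=0x69
[9] flags=1010 GE?F → skip
[10] flags=1010 CC?F → skip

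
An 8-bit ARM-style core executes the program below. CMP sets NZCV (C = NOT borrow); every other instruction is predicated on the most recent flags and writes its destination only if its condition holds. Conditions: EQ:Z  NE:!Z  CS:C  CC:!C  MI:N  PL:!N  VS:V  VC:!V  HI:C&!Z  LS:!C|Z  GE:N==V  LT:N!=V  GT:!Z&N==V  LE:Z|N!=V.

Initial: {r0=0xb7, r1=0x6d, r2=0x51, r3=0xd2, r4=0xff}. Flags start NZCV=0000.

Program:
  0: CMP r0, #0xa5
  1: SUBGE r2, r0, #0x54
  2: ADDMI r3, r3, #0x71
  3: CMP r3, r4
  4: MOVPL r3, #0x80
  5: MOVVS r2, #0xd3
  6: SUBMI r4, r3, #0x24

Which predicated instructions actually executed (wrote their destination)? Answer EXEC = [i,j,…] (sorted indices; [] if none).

[0] flags=0010 → (cmp)
[1] flags=0010 GE?T → r2=0x63
[2] flags=0010 MI?F → skip
[3] flags=1000 → (cmp)
[4] flags=1000 PL?F → skip
[5] flags=1000 VS?F → skip
[6] flags=1000 MI?T → r4=0xae

EXEC = [1,6]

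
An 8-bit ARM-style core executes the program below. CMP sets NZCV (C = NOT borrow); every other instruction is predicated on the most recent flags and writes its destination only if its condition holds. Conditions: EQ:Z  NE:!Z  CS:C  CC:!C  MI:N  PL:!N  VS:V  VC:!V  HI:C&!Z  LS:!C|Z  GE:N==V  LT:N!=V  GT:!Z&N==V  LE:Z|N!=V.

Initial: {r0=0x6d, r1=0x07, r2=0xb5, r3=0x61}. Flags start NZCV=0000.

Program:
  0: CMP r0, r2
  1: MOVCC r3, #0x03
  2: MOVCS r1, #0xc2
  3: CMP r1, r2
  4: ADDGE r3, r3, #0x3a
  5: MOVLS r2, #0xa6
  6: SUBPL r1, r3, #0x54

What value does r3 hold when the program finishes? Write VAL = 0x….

[0] flags=1001 → (cmp)
[1] flags=1001 CC?T → r3=0x03
[2] flags=1001 CS?F → skip
[3] flags=0000 → (cmp)
[4] flags=0000 GE?T → r3=0x3d
[5] flags=0000 LS?T → r2=0xa6
[6] flags=0000 PL?T → r1=0xe9

VAL = 0x3d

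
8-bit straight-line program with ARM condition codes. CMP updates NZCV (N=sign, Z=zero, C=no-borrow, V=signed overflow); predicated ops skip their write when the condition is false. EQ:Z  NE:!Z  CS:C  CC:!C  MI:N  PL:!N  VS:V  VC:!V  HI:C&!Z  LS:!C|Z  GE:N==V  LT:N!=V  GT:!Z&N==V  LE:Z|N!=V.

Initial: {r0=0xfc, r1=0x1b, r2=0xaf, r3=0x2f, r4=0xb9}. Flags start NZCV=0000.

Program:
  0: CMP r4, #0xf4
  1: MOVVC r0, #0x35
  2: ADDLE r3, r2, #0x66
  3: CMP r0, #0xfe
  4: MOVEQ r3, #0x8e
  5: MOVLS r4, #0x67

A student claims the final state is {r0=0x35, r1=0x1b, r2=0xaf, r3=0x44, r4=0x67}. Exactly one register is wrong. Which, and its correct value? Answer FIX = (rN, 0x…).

FIX = (r3, 0x15)

0: ✓ CMP  NZCV=1000
1: ✓ MOVVC  r0←0x35
2: ✓ ADDLE  r3←0x15
3: ✓ CMP  NZCV=0000
4: · MOVEQ
5: ✓ MOVLS  r4←0x67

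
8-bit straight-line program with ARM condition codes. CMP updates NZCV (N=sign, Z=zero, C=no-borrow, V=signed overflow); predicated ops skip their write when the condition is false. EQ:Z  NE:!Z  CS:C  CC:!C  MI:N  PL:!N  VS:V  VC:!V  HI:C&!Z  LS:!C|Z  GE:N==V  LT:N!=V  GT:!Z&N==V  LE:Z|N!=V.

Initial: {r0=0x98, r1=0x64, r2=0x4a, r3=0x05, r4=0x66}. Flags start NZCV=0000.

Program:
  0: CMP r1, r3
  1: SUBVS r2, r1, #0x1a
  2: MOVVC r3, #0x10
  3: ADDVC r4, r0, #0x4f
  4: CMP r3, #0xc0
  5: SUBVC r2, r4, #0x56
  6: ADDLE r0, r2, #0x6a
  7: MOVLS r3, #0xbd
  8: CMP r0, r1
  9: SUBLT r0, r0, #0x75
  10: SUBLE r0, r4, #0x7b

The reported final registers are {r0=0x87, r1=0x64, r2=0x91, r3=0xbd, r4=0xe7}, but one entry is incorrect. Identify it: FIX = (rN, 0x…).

FIX = (r0, 0x6c)

[0] flags=0010 → (cmp)
[1] flags=0010 VS?F → skip
[2] flags=0010 VC?T → r3=0x10
[3] flags=0010 VC?T → r4=0xe7
[4] flags=0000 → (cmp)
[5] flags=0000 VC?T → r2=0x91
[6] flags=0000 LE?F → skip
[7] flags=0000 LS?T → r3=0xbd
[8] flags=0011 → (cmp)
[9] flags=0011 LT?T → r0=0x23
[10] flags=0011 LE?T → r0=0x6c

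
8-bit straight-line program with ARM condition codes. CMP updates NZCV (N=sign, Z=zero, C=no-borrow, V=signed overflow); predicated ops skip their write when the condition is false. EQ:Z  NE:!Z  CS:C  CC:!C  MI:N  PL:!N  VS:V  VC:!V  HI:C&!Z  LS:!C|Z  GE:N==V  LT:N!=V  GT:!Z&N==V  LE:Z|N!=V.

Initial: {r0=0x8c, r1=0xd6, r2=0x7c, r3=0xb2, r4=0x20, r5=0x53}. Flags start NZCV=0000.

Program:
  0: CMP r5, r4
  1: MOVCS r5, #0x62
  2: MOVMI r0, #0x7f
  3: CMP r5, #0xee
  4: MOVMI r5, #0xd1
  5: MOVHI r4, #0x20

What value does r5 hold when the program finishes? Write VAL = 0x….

[0] flags=0010 → (cmp)
[1] flags=0010 CS?T → r5=0x62
[2] flags=0010 MI?F → skip
[3] flags=0000 → (cmp)
[4] flags=0000 MI?F → skip
[5] flags=0000 HI?F → skip

VAL = 0x62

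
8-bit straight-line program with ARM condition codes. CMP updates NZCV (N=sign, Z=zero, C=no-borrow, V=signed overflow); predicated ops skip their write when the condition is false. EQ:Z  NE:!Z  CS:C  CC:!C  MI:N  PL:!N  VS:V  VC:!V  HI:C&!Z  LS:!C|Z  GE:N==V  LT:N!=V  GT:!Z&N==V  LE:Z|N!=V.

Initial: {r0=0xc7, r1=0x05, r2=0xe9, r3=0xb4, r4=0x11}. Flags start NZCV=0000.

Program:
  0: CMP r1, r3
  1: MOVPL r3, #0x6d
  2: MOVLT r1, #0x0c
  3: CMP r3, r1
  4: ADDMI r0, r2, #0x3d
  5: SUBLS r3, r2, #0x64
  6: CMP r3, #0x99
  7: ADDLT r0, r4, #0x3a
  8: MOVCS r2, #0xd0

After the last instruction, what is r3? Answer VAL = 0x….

[0] flags=0000 → (cmp)
[1] flags=0000 PL?T → r3=0x6d
[2] flags=0000 LT?F → skip
[3] flags=0010 → (cmp)
[4] flags=0010 MI?F → skip
[5] flags=0010 LS?F → skip
[6] flags=1001 → (cmp)
[7] flags=1001 LT?F → skip
[8] flags=1001 CS?F → skip

VAL = 0x6d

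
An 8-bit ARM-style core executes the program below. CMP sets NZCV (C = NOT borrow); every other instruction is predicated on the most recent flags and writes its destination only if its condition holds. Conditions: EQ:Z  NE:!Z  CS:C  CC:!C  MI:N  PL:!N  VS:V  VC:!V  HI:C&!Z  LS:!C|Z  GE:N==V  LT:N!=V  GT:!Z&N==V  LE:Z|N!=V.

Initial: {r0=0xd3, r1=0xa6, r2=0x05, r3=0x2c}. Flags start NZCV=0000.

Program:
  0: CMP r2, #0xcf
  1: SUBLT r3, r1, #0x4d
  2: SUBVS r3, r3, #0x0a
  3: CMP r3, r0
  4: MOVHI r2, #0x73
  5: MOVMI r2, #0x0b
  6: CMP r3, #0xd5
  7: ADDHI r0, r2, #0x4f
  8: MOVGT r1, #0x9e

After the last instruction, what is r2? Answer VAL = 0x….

VAL = 0x05

0: ✓ CMP  NZCV=0000
1: · SUBLT
2: · SUBVS
3: ✓ CMP  NZCV=0000
4: · MOVHI
5: · MOVMI
6: ✓ CMP  NZCV=0000
7: · ADDHI
8: ✓ MOVGT  r1←0x9e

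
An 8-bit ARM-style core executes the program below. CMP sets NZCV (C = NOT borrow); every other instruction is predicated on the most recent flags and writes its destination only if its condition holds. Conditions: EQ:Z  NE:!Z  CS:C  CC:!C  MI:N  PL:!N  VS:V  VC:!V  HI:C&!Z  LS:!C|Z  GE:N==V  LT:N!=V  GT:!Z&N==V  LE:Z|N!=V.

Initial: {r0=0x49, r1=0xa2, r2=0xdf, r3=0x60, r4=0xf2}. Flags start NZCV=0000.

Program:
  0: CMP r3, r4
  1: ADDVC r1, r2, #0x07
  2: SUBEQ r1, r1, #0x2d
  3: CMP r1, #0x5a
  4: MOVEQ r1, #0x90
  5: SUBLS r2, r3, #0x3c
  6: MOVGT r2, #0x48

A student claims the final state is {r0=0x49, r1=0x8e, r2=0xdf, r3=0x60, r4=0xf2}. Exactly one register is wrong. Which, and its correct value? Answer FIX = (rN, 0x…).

FIX = (r1, 0xe6)

[0] flags=0000 → (cmp)
[1] flags=0000 VC?T → r1=0xe6
[2] flags=0000 EQ?F → skip
[3] flags=1010 → (cmp)
[4] flags=1010 EQ?F → skip
[5] flags=1010 LS?F → skip
[6] flags=1010 GT?F → skip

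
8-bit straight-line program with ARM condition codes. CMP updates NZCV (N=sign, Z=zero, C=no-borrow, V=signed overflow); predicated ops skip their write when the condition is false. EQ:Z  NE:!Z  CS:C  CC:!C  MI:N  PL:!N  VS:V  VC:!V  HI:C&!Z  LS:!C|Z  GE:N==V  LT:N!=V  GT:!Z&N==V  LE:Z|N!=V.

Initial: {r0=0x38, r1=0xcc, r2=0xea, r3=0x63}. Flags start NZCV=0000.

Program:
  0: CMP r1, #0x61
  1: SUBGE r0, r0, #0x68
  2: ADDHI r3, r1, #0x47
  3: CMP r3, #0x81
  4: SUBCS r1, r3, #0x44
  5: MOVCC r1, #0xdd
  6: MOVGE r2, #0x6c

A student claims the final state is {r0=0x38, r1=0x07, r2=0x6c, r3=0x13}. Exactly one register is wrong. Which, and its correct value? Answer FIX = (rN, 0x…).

FIX = (r1, 0xdd)

[0] flags=0011 → (cmp)
[1] flags=0011 GE?F → skip
[2] flags=0011 HI?T → r3=0x13
[3] flags=1001 → (cmp)
[4] flags=1001 CS?F → skip
[5] flags=1001 CC?T → r1=0xdd
[6] flags=1001 GE?T → r2=0x6c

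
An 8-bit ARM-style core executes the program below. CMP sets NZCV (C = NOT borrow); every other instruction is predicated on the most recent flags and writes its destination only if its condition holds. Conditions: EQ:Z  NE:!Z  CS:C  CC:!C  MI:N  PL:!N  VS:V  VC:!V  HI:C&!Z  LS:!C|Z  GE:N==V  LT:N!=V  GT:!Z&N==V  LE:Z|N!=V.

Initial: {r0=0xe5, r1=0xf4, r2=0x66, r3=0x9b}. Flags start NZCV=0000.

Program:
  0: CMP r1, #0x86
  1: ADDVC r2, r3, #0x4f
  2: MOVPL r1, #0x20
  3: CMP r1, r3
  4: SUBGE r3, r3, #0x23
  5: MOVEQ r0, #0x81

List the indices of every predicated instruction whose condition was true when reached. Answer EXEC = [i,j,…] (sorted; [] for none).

0: ✓ CMP  NZCV=0010
1: ✓ ADDVC  r2←0xea
2: ✓ MOVPL  r1←0x20
3: ✓ CMP  NZCV=1001
4: ✓ SUBGE  r3←0x78
5: · MOVEQ

EXEC = [1,2,4]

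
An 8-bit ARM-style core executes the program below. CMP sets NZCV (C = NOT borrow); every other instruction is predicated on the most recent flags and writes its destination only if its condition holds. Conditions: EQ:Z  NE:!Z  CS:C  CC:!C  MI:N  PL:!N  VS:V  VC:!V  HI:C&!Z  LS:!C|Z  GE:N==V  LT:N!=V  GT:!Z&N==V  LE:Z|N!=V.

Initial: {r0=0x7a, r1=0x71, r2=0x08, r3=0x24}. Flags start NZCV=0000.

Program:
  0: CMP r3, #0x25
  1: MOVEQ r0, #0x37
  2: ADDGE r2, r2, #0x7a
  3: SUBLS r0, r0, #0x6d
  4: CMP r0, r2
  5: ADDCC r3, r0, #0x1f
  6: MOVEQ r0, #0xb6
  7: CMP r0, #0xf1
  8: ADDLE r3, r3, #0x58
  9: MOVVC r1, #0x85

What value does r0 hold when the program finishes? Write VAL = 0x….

0: ✓ CMP  NZCV=1000
1: · MOVEQ
2: · ADDGE
3: ✓ SUBLS  r0←0x0d
4: ✓ CMP  NZCV=0010
5: · ADDCC
6: · MOVEQ
7: ✓ CMP  NZCV=0000
8: · ADDLE
9: ✓ MOVVC  r1←0x85

VAL = 0x0d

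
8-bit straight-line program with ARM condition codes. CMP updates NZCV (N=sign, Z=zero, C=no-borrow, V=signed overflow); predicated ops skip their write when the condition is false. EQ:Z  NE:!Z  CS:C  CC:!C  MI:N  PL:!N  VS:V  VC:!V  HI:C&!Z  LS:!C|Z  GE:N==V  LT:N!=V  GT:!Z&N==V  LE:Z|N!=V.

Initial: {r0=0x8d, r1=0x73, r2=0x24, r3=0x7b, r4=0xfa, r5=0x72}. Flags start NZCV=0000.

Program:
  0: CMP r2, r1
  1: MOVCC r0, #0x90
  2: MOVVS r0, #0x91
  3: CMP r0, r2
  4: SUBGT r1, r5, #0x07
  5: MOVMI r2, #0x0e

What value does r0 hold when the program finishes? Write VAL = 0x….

VAL = 0x90

[0] flags=1000 → (cmp)
[1] flags=1000 CC?T → r0=0x90
[2] flags=1000 VS?F → skip
[3] flags=0011 → (cmp)
[4] flags=0011 GT?F → skip
[5] flags=0011 MI?F → skip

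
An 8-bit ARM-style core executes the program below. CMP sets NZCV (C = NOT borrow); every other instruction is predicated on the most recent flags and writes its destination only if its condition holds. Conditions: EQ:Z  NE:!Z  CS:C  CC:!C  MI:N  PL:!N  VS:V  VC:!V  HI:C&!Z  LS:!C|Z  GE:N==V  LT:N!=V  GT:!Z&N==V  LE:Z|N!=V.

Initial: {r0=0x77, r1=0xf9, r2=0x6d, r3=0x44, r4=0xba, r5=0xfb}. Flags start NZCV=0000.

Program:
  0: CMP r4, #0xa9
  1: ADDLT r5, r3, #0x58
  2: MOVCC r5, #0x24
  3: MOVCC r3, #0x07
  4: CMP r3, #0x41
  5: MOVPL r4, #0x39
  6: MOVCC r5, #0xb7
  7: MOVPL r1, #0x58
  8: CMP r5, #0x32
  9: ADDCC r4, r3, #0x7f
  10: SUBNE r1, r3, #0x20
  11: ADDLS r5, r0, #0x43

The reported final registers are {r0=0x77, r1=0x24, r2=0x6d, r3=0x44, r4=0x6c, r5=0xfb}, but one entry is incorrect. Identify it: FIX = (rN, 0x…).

FIX = (r4, 0x39)

[0] flags=0010 → (cmp)
[1] flags=0010 LT?F → skip
[2] flags=0010 CC?F → skip
[3] flags=0010 CC?F → skip
[4] flags=0010 → (cmp)
[5] flags=0010 PL?T → r4=0x39
[6] flags=0010 CC?F → skip
[7] flags=0010 PL?T → r1=0x58
[8] flags=1010 → (cmp)
[9] flags=1010 CC?F → skip
[10] flags=1010 NE?T → r1=0x24
[11] flags=1010 LS?F → skip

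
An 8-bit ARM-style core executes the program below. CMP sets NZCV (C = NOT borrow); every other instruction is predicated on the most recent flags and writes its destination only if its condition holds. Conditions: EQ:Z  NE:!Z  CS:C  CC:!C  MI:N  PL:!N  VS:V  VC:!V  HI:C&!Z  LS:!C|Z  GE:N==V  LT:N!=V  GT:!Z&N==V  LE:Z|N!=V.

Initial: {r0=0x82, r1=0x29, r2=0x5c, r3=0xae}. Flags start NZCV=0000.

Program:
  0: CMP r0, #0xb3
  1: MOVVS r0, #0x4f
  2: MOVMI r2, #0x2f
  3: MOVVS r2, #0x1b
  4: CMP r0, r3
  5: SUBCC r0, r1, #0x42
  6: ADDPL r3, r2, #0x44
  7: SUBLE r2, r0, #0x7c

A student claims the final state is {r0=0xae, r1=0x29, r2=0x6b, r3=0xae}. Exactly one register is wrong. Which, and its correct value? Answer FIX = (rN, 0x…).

FIX = (r0, 0xe7)

0: ✓ CMP  NZCV=1000
1: · MOVVS
2: ✓ MOVMI  r2←0x2f
3: · MOVVS
4: ✓ CMP  NZCV=1000
5: ✓ SUBCC  r0←0xe7
6: · ADDPL
7: ✓ SUBLE  r2←0x6b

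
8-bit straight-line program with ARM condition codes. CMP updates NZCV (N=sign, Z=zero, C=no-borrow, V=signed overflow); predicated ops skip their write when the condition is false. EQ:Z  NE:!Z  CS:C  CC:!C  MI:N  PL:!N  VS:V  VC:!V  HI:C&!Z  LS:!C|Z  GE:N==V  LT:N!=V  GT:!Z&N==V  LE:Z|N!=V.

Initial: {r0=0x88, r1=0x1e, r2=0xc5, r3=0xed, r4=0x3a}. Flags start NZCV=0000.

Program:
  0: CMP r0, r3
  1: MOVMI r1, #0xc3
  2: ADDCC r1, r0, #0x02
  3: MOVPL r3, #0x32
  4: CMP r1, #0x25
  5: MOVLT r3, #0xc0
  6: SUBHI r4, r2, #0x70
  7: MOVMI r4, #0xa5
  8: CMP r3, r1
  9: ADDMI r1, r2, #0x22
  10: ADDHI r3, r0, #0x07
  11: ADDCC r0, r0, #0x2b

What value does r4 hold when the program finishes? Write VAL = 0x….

VAL = 0x55

0: ✓ CMP  NZCV=1000
1: ✓ MOVMI  r1←0xc3
2: ✓ ADDCC  r1←0x8a
3: · MOVPL
4: ✓ CMP  NZCV=0011
5: ✓ MOVLT  r3←0xc0
6: ✓ SUBHI  r4←0x55
7: · MOVMI
8: ✓ CMP  NZCV=0010
9: · ADDMI
10: ✓ ADDHI  r3←0x8f
11: · ADDCC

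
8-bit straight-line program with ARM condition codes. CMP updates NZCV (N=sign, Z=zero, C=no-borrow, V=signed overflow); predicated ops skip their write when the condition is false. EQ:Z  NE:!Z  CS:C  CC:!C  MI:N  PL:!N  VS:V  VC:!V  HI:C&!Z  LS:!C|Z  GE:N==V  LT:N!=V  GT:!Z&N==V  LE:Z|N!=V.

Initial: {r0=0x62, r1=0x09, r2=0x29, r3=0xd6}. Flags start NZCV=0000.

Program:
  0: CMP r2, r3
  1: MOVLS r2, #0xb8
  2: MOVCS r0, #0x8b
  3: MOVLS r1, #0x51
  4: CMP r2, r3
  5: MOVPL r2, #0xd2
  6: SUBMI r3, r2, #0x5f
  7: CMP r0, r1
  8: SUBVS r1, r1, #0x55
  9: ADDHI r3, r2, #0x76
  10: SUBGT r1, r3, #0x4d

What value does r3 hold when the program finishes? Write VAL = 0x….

VAL = 0x2e

0: ✓ CMP  NZCV=0000
1: ✓ MOVLS  r2←0xb8
2: · MOVCS
3: ✓ MOVLS  r1←0x51
4: ✓ CMP  NZCV=1000
5: · MOVPL
6: ✓ SUBMI  r3←0x59
7: ✓ CMP  NZCV=0010
8: · SUBVS
9: ✓ ADDHI  r3←0x2e
10: ✓ SUBGT  r1←0xe1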